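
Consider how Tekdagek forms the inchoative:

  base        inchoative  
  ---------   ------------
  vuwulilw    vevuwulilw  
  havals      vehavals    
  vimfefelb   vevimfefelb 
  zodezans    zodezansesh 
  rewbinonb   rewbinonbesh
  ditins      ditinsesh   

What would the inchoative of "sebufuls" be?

vesebufuls

havals and zodezans both end in -s yet inflect differently (vehavals, zodezansesh), so the final letter is not what conditions the rule; the second-to-last letter is.
"sebufuls" has second-to-last letter 'l'. The stems whose second-to-last letter is 'l' (vuwulilw → vevuwulilw, havals → vehavals, vimfefelb → vevimfefelb) add the prefix ve-.
The other pattern: stems whose second-to-last letter is 'n' add -esh.
So sebufuls → vesebufuls.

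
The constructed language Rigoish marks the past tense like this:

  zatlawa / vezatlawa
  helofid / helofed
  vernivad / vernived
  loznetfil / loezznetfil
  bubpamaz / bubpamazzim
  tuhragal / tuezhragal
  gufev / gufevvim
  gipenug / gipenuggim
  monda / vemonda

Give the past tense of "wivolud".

wivoled

"wivolud" ends in -d. The stems ending in -d (vernivad → vernived, helofid → helofed) change the last vowel to 'e'.
The other patterns: stems ending in -a add the prefix ve-; stems ending in -l insert -ez- after the first vowel; stems ending in -g, -v or -z double the final consonant and add -im.
So wivolud → wivoled.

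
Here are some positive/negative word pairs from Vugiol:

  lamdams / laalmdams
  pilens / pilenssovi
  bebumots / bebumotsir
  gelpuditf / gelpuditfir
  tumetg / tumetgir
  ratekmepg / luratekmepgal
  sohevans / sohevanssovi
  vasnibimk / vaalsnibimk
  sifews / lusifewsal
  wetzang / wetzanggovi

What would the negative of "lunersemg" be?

lualnersemg

bebumots and lamdams both end in -s yet inflect differently (bebumotsir, laalmdams), so the final letter is not what conditions the rule; the second-to-last letter is.
"lunersemg" has second-to-last letter 'm'. The stems whose second-to-last letter is 'm' (vasnibimk → vaalsnibimk, lamdams → laalmdams) insert -al- after the first vowel.
The other patterns: stems whose second-to-last letter is 't' add -ir; stems whose second-to-last letter is 'n' double the final consonant and add -ovi; stems whose second-to-last letter is 'p' or 'w' add lu- … -al around the stem.
So lunersemg → lualnersemg.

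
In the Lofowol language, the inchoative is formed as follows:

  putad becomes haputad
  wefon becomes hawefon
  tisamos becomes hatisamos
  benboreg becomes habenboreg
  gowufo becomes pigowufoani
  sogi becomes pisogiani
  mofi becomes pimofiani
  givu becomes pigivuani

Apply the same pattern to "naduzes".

hanaduzes

wefon and gowufo both have last vowel 'o' yet inflect differently (hawefon, pigowufoani), so the last vowel is not what conditions the rule; whether the stem ends in a vowel or a consonant is.
"naduzes" ends in a consonant. The stems ending in a consonant (putad → haputad, wefon → hawefon, tisamos → hatisamos) add the prefix ha-.
So naduzes → hanaduzes.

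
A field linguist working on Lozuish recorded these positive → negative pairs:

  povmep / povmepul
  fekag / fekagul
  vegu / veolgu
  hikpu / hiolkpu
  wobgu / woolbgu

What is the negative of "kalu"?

kaollu

povmep and vegu both have 2 vowels yet inflect differently (povmepul, veolgu), so the number of vowels is not what conditions the rule; whether the stem ends in a vowel or a consonant is.
"kalu" ends in a vowel. The stems ending in a vowel (vegu → veolgu, hikpu → hiolkpu, wobgu → woolbgu) insert -ol- after the first vowel.
So kalu → kaollu.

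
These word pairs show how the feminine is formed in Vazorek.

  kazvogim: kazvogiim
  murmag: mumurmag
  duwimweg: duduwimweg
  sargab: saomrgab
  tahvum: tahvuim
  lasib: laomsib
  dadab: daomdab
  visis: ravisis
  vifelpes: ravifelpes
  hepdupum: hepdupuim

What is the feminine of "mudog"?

kazvogim and visis both have last vowel 'i' yet inflect differently (kazvogiim, ravisis), so the last vowel is not what conditions the rule; the final letter is.
"mudog" ends in -g. The stems ending in -g (duwimweg → duduwimweg, murmag → mumurmag) repeat the first consonant+vowel as a prefix.
The other patterns: stems ending in -m drop the final letter and add -im; stems ending in -s add the prefix ra-; stems ending in -b insert -om- after the first vowel.
So mudog → mumudog.

mumudog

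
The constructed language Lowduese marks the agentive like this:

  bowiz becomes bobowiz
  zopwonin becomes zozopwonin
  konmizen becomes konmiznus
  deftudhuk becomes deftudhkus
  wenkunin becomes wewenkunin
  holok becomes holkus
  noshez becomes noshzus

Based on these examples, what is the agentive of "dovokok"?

bowiz and noshez both end in -z yet inflect differently (bobowiz, noshzus), so the final letter is not what conditions the rule; the last vowel is.
"dovokok" has last vowel 'o'. The one such stem in the data (holok → holkus) deletes the last vowel and adds -us (as do noshez, konmizen), so the same rule applies.
The other pattern: stems whose last vowel is 'i' repeat the first consonant+vowel as a prefix.
So dovokok → dovokkus.

dovokkus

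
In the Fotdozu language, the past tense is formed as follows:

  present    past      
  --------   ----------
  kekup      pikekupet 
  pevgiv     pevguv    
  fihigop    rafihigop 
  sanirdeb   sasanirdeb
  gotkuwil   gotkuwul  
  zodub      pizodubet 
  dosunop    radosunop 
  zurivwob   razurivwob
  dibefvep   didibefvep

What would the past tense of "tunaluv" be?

pitunaluvet

"tunaluv" has last vowel 'u'. The stems whose last vowel is 'u' (kekup → pikekupet, zodub → pizodubet) add pi- … -et around the stem.
So tunaluv → pitunaluvet.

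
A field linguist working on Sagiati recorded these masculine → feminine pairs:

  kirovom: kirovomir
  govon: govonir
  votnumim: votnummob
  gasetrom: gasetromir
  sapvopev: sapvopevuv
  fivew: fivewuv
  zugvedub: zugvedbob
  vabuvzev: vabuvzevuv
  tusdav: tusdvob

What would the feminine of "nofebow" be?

nofebowir

gasetrom and votnumim both end in -m yet inflect differently (gasetromir, votnummob), so the final letter is not what conditions the rule; the last vowel is.
"nofebow" has last vowel 'o'. The stems whose last vowel is 'o' (gasetrom → gasetromir, kirovom → kirovomir, govon → govonir) add -ir.
The other patterns: stems whose last vowel is 'e' add -uv; stems whose last vowel is 'a', 'i' or 'u' delete the last vowel and add -ob.
So nofebow → nofebowir.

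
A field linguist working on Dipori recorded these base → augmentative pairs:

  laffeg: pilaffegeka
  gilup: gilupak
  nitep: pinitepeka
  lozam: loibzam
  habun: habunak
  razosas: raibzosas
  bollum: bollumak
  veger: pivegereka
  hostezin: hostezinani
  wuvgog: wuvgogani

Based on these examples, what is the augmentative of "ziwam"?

lozam and bollum both end in -m yet inflect differently (loibzam, bollumak), so the final letter is not what conditions the rule; the last vowel is.
"ziwam" has last vowel 'a'. The stems whose last vowel is 'a' (lozam → loibzam, razosas → raibzosas) insert -ib- after the first vowel.
So ziwam → ziibwam.

ziibwam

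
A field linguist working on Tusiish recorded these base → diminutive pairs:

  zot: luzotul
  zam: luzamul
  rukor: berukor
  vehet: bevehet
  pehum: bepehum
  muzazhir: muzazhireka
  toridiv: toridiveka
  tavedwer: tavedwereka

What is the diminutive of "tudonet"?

zot and vehet both end in -t yet inflect differently (luzotul, bevehet), so the final letter is not what conditions the rule; the number of vowels is.
"tudonet" has 3 vowels. The stems with 3 vowels (muzazhir → muzazhireka, toridiv → toridiveka, tavedwer → tavedwereka) add -eka.
So tudonet → tudoneteka.

tudoneteka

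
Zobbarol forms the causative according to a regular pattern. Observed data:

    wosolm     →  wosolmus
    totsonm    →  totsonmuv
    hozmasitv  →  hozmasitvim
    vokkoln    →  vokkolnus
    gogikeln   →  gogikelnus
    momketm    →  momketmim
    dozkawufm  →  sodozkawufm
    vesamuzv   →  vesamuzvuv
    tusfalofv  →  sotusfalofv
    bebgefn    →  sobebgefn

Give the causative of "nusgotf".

dozkawufm and wosolm both end in -m yet inflect differently (sodozkawufm, wosolmus), so the final letter is not what conditions the rule; the second-to-last letter is.
"nusgotf" has second-to-last letter 't'. The stems whose second-to-last letter is 't' (hozmasitv → hozmasitvim, momketm → momketmim) add -im.
So nusgotf → nusgotfim.

nusgotfim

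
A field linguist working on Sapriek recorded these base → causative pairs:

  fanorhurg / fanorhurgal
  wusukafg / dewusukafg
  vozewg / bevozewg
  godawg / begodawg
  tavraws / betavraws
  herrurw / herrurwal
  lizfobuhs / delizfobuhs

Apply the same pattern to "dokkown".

vozewg and fanorhurg both end in -g yet inflect differently (bevozewg, fanorhurgal), so the final letter is not what conditions the rule; the second-to-last letter is.
"dokkown" has second-to-last letter 'w'. The stems whose second-to-last letter is 'w' (vozewg → bevozewg, tavraws → betavraws, godawg → begodawg) add the prefix be-.
The other patterns: stems whose second-to-last letter is 'r' add -al; stems whose second-to-last letter is 'f' or 'h' add the prefix de-.
So dokkown → bedokkown.

bedokkown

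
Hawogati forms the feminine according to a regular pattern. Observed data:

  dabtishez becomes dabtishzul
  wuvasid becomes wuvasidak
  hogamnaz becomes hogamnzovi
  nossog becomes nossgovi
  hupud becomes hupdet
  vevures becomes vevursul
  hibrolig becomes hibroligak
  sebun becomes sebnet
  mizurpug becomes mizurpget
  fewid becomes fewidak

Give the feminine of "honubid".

honubidak

hibrolig and mizurpug both end in -g yet inflect differently (hibroligak, mizurpget), so the final letter is not what conditions the rule; the last vowel is.
"honubid" has last vowel 'i'. The stems whose last vowel is 'i' (hibrolig → hibroligak, wuvasid → wuvasidak, fewid → fewidak) add -ak.
The other patterns: stems whose last vowel is 'e' delete the last vowel and add -ul; stems whose last vowel is 'u' delete the last vowel and add -et; stems whose last vowel is 'a' or 'o' delete the last vowel and add -ovi.
So honubid → honubidak.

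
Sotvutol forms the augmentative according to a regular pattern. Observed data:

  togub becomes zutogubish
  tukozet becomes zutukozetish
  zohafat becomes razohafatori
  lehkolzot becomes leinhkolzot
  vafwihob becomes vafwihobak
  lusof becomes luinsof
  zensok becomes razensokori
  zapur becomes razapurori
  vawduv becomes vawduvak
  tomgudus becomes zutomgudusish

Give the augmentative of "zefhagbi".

vafwihob and togub both end in -b yet inflect differently (vafwihobak, zutogubish), so the final letter is not what conditions the rule; the first letter is.
"zefhagbi" begins with z-. The stems beginning with z- (zensok → razensokori, zapur → razapurori, zohafat → razohafatori) add ra- … -ori around the stem.
So zefhagbi → razefhagbiori.

razefhagbiori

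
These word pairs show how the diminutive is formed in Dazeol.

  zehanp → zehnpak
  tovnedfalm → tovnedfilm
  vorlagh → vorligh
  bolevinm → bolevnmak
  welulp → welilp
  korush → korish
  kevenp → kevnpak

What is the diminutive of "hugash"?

kevenp and welulp both end in -p yet inflect differently (kevnpak, welilp), so the final letter is not what conditions the rule; the second-to-last letter is.
"hugash" has second-to-last letter 's'. The one such stem in the data (korush → korish) changes the last vowel to 'i' (as do vorlagh, welulp), so the same rule applies.
The other pattern: stems whose second-to-last letter is 'n' delete the last vowel and add -ak.
So hugash → hugish.

hugish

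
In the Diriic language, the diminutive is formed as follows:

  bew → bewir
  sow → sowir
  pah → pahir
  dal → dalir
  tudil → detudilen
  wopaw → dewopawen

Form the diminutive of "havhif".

tudil and dal both end in -l yet inflect differently (detudilen, dalir), so the final letter is not what conditions the rule; the number of vowels is.
"havhif" has 2 vowels. The stems with 2 vowels (tudil → detudilen, wopaw → dewopawen) add de- … -en around the stem.
So havhif → dehavhifen.

dehavhifen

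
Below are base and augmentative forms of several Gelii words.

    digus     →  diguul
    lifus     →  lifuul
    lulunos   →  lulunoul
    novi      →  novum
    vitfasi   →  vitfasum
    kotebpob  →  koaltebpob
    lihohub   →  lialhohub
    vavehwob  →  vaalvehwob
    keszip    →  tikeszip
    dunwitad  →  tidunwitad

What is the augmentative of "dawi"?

dawum

lulunos and kotebpob both have last vowel 'o' yet inflect differently (lulunoul, koaltebpob), so the last vowel is not what conditions the rule; the final letter is.
"dawi" ends in -i. The stems ending in -i (novi → novum, vitfasi → vitfasum) drop the final letter and add -um.
The other patterns: stems ending in -s drop the final letter and add -ul; stems ending in -b insert -al- after the first vowel; stems ending in -d or -p add the prefix ti-.
So dawi → dawum.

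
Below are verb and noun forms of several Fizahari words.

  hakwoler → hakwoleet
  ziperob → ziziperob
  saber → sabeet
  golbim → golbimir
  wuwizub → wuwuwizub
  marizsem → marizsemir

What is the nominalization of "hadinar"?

marizsem and saber both have last vowel 'e' yet inflect differently (marizsemir, sabeet), so the last vowel is not what conditions the rule; the final letter is.
"hadinar" ends in -r. The stems ending in -r (saber → sabeet, hakwoler → hakwoleet) drop the final letter and add -et.
The other patterns: stems ending in -m add -ir; stems ending in -b repeat the first consonant+vowel as a prefix.
So hadinar → hadinaet.

hadinaet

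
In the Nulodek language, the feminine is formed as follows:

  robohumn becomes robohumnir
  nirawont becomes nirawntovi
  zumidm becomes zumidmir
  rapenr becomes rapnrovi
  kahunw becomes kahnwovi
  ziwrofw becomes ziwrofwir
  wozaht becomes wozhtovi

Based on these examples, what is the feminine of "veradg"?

kahunw and ziwrofw both end in -w yet inflect differently (kahnwovi, ziwrofwir), so the final letter is not what conditions the rule; the second-to-last letter is.
"veradg" has second-to-last letter 'd'. The one such stem in the data (zumidm → zumidmir) adds -ir, so the same rule applies.
The other pattern: stems whose second-to-last letter is 'h' or 'n' delete the last vowel and add -ovi.
So veradg → veradgir.

veradgir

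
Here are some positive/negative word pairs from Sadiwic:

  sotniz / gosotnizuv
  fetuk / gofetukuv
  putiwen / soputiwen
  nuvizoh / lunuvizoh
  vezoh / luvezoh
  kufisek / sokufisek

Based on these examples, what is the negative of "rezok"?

lurezok

"rezok" has last vowel 'o'. The stems whose last vowel is 'o' (nuvizoh → lunuvizoh, vezoh → luvezoh) add the prefix lu-.
The other patterns: stems whose last vowel is 'e' add the prefix so-; stems whose last vowel is 'i' or 'u' add go- … -uv around the stem.
So rezok → lurezok.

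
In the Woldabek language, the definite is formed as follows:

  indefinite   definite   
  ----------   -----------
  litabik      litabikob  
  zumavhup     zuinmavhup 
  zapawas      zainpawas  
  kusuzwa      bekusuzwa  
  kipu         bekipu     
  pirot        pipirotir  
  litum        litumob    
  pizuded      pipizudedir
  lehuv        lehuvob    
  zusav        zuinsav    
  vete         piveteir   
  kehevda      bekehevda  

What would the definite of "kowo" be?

zusav and lehuv both end in -v yet inflect differently (zuinsav, lehuvob), so the final letter is not what conditions the rule; the first letter is.
"kowo" begins with k-. The stems beginning with k- (kehevda → bekehevda, kusuzwa → bekusuzwa, kipu → bekipu) add the prefix be-.
The other patterns: stems beginning with z- insert -in- after the first vowel; stems beginning with l- add -ob; stems beginning with p- or v- add pi- … -ir around the stem.
So kowo → bekowo.

bekowo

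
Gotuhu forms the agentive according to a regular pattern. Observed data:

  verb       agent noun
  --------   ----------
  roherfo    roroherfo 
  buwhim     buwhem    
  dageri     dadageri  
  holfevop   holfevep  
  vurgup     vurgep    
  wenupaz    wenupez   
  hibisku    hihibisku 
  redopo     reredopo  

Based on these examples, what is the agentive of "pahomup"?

"pahomup" ends in a consonant. The stems ending in a consonant (buwhim → buwhem, vurgup → vurgep, wenupaz → wenupez) change the last vowel to 'e'.
So pahomup → pahomep.

pahomep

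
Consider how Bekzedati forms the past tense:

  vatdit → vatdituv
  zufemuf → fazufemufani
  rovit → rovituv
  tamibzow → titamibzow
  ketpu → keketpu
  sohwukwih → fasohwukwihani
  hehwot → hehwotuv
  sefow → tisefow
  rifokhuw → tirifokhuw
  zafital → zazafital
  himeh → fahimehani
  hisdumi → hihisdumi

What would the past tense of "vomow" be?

tivomow

hehwot and tamibzow both have last vowel 'o' yet inflect differently (hehwotuv, titamibzow), so the last vowel is not what conditions the rule; the final letter is.
"vomow" ends in -w. The stems ending in -w (rifokhuw → tirifokhuw, tamibzow → titamibzow, sefow → tisefow) add the prefix ti-.
The other patterns: stems ending in -t add -uv; stems ending in -f or -h add fa- … -ani around the stem; stems ending in -i, -l or -u repeat the first consonant+vowel as a prefix.
So vomow → tivomow.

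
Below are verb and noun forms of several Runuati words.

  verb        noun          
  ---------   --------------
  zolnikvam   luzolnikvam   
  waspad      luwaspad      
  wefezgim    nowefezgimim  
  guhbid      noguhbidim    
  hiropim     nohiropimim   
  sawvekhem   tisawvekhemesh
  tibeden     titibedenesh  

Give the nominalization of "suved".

tisuvedesh

"suved" has last vowel 'e'. The stems whose last vowel is 'e' (sawvekhem → tisawvekhemesh, tibeden → titibedenesh) add ti- … -esh around the stem.
The other patterns: stems whose last vowel is 'a' add the prefix lu-; stems whose last vowel is 'i' add no- … -im around the stem.
So suved → tisuvedesh.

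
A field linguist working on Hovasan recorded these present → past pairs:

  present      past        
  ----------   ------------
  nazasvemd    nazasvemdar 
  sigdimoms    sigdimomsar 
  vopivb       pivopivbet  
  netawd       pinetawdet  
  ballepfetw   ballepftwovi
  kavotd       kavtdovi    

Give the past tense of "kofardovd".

nazasvemd and netawd both end in -d yet inflect differently (nazasvemdar, pinetawdet), so the final letter is not what conditions the rule; the second-to-last letter is.
"kofardovd" has second-to-last letter 'v'. The one such stem in the data (vopivb → pivopivbet) adds pi- … -et around the stem, so the same rule applies.
The other patterns: stems whose second-to-last letter is 'm' add -ar; stems whose second-to-last letter is 't' delete the last vowel and add -ovi.
So kofardovd → pikofardovdet.

pikofardovdet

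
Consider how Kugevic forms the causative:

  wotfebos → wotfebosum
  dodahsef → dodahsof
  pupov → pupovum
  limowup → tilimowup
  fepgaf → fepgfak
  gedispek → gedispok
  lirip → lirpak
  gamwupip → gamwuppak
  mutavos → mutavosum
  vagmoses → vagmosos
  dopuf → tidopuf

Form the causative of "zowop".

limowup and gamwupip both end in -p yet inflect differently (tilimowup, gamwuppak), so the final letter is not what conditions the rule; the last vowel is.
"zowop" has last vowel 'o'. The stems whose last vowel is 'o' (mutavos → mutavosum, wotfebos → wotfebosum, pupov → pupovum) add -um.
The other patterns: stems whose last vowel is 'u' add the prefix ti-; stems whose last vowel is 'a' or 'i' delete the last vowel and add -ak; stems whose last vowel is 'e' change the last vowel to 'o'.
So zowop → zowopum.

zowopum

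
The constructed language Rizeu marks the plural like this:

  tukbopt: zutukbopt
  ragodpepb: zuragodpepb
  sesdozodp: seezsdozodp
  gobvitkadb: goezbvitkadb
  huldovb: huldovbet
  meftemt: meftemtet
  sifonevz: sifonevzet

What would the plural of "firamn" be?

firamnet

ragodpepb and gobvitkadb both end in -b yet inflect differently (zuragodpepb, goezbvitkadb), so the final letter is not what conditions the rule; the second-to-last letter is.
"firamn" has second-to-last letter 'm'. The one such stem in the data (meftemt → meftemtet) adds -et, so the same rule applies.
The other patterns: stems whose second-to-last letter is 'p' add the prefix zu-; stems whose second-to-last letter is 'd' insert -ez- after the first vowel.
So firamn → firamnet.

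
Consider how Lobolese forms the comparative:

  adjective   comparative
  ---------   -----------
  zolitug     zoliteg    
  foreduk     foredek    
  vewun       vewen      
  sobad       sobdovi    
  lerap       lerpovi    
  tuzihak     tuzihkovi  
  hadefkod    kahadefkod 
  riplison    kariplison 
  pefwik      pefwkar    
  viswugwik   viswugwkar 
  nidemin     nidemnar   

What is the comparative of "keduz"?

foreduk and tuzihak both end in -k yet inflect differently (foredek, tuzihkovi), so the final letter is not what conditions the rule; the last vowel is.
"keduz" has last vowel 'u'. The stems whose last vowel is 'u' (zolitug → zoliteg, foreduk → foredek, vewun → vewen) change the last vowel to 'e'.
So keduz → kedez.

kedez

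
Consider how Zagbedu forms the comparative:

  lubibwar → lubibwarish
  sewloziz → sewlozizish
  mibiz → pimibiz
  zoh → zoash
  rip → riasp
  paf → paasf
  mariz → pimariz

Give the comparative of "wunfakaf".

wunfakafish

"wunfakaf" has 3 vowels. The stems with 3 vowels (lubibwar → lubibwarish, sewloziz → sewlozizish) add -ish.
So wunfakaf → wunfakafish.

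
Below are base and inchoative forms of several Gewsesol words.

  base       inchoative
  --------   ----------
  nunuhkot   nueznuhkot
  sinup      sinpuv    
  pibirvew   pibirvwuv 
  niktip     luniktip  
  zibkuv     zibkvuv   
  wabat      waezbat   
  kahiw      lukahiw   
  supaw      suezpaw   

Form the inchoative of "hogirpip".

luhogirpip

"hogirpip" has last vowel 'i'. The stems whose last vowel is 'i' (kahiw → lukahiw, niktip → luniktip) add the prefix lu-.
The other patterns: stems whose last vowel is 'e' or 'u' delete the last vowel and add -uv; stems whose last vowel is 'a' or 'o' insert -ez- after the first vowel.
So hogirpip → luhogirpip.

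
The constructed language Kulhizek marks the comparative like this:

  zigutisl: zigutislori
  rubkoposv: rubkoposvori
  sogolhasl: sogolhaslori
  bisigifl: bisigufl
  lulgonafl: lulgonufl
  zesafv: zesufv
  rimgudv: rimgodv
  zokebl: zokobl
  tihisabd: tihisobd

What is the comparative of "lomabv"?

lomobv

zigutisl and bisigifl both end in -l yet inflect differently (zigutislori, bisigufl), so the final letter is not what conditions the rule; the second-to-last letter is.
"lomabv" has second-to-last letter 'b'. The stems whose second-to-last letter is 'b' (zokebl → zokobl, tihisabd → tihisobd) change the last vowel to 'o'.
The other patterns: stems whose second-to-last letter is 's' add -ori; stems whose second-to-last letter is 'f' change the last vowel to 'u'.
So lomabv → lomobv.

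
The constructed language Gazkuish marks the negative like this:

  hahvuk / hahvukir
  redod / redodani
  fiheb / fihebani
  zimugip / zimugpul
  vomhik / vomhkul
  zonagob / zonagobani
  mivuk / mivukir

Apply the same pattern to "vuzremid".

hahvuk and vomhik both end in -k yet inflect differently (hahvukir, vomhkul), so the final letter is not what conditions the rule; the last vowel is.
"vuzremid" has last vowel 'i'. The stems whose last vowel is 'i' (vomhik → vomhkul, zimugip → zimugpul) delete the last vowel and add -ul.
So vuzremid → vuzremdul.

vuzremdul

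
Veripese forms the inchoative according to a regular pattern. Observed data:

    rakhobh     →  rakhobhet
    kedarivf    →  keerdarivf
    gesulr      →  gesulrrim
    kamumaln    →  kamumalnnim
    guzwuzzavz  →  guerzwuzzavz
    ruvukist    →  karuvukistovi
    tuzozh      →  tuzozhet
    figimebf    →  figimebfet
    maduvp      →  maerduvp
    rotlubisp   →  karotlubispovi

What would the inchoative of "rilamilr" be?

rilamilrrim

rotlubisp and maduvp both end in -p yet inflect differently (karotlubispovi, maerduvp), so the final letter is not what conditions the rule; the second-to-last letter is.
"rilamilr" has second-to-last letter 'l'. The stems whose second-to-last letter is 'l' (kamumaln → kamumalnnim, gesulr → gesulrrim) double the final consonant and add -im.
So rilamilr → rilamilrrim.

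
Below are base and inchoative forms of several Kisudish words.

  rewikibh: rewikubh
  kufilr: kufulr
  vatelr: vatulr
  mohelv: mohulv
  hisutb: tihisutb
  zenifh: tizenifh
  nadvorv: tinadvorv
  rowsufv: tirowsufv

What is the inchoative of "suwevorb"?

tisuwevorb

rewikibh and zenifh both end in -h yet inflect differently (rewikubh, tizenifh), so the final letter is not what conditions the rule; the second-to-last letter is.
"suwevorb" has second-to-last letter 'r'. The one such stem in the data (nadvorv → tinadvorv) adds the prefix ti-, so the same rule applies.
The other pattern: stems whose second-to-last letter is 'b' or 'l' change the last vowel to 'u'.
So suwevorb → tisuwevorb.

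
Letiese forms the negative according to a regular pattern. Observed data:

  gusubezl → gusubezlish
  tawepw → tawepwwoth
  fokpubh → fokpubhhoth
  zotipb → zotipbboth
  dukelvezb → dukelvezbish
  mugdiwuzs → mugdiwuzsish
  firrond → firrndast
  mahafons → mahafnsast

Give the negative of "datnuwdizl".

"datnuwdizl" has second-to-last letter 'z'. The stems whose second-to-last letter is 'z' (gusubezl → gusubezlish, dukelvezb → dukelvezbish, mugdiwuzs → mugdiwuzsish) add -ish.
So datnuwdizl → datnuwdizlish.

datnuwdizlish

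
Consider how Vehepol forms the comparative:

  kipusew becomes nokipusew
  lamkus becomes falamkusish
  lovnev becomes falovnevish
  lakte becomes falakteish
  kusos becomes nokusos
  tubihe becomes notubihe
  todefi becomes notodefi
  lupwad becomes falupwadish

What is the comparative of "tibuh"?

notibuh

lakte and tubihe both end in -e yet inflect differently (falakteish, notubihe), so the final letter is not what conditions the rule; the first letter is.
"tibuh" begins with t-. The stems beginning with t- (tubihe → notubihe, todefi → notodefi) add the prefix no-.
So tibuh → notibuh.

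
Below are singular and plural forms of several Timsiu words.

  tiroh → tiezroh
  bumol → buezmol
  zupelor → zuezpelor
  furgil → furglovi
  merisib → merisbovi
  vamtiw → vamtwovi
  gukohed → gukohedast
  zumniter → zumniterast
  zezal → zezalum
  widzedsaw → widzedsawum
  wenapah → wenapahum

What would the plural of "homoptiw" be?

bumol and furgil both end in -l yet inflect differently (buezmol, furglovi), so the final letter is not what conditions the rule; the last vowel is.
"homoptiw" has last vowel 'i'. The stems whose last vowel is 'i' (furgil → furglovi, merisib → merisbovi, vamtiw → vamtwovi) delete the last vowel and add -ovi.
The other patterns: stems whose last vowel is 'o' insert -ez- after the first vowel; stems whose last vowel is 'e' add -ast; stems whose last vowel is 'a' add -um.
So homoptiw → homoptwovi.

homoptwovi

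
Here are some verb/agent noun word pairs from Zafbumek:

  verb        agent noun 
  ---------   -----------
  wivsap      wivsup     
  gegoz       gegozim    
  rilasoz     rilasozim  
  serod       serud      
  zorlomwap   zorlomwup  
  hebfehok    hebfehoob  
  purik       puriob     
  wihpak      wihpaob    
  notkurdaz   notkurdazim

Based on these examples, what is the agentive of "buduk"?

"buduk" ends in -k. The stems ending in -k (wihpak → wihpaob, hebfehok → hebfehoob, purik → puriob) drop the final letter and add -ob.
The other patterns: stems ending in -z add -im; stems ending in -d or -p change the last vowel to 'u'.
So buduk → buduob.

buduob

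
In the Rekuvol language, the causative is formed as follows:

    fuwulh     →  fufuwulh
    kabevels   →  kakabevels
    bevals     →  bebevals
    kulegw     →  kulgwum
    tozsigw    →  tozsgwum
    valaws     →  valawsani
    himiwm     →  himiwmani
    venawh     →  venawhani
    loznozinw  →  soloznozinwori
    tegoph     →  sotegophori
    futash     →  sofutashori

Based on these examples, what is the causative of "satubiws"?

"satubiws" has second-to-last letter 'w'. The stems whose second-to-last letter is 'w' (valaws → valawsani, himiwm → himiwmani, venawh → venawhani) add -ani.
The other patterns: stems whose second-to-last letter is 'l' repeat the first consonant+vowel as a prefix; stems whose second-to-last letter is 'g' delete the last vowel and add -um; stems whose second-to-last letter is 'n', 'p' or 's' add so- … -ori around the stem.
So satubiws → satubiwsani.

satubiwsani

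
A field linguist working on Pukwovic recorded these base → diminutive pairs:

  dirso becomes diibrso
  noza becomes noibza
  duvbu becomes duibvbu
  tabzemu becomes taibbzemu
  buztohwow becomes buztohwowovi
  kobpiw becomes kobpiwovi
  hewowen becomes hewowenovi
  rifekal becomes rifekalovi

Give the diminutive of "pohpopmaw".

pohpopmawovi

"pohpopmaw" ends in a consonant. The stems ending in a consonant (buztohwow → buztohwowovi, kobpiw → kobpiwovi, hewowen → hewowenovi) add -ovi.
The other pattern: stems ending in a vowel insert -ib- after the first vowel.
So pohpopmaw → pohpopmawovi.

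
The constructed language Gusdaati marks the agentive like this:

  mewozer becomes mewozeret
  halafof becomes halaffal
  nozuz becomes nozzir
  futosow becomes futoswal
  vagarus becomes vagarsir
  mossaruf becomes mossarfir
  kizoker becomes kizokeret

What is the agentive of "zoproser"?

"zoproser" has last vowel 'e'. The stems whose last vowel is 'e' (mewozer → mewozeret, kizoker → kizokeret) add -et.
The other patterns: stems whose last vowel is 'u' delete the last vowel and add -ir; stems whose last vowel is 'o' delete the last vowel and add -al.
So zoproser → zoproseret.

zoproseret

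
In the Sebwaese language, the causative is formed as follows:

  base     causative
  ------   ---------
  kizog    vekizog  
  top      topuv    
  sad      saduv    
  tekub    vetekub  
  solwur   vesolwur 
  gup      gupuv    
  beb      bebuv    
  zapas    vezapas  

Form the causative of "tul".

"tul" has 1 vowel. The stems with 1 vowel (gup → gupuv, top → topuv, beb → bebuv) add -uv.
The other pattern: stems with 2 vowels add the prefix ve-.
So tul → tuluv.

tuluv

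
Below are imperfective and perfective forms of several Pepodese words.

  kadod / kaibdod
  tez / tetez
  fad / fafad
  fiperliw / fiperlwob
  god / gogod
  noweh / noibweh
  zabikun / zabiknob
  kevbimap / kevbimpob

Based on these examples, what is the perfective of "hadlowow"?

hadlowwob

"hadlowow" has 3 vowels. The stems with 3 vowels (zabikun → zabiknob, kevbimap → kevbimpob, fiperliw → fiperlwob) delete the last vowel and add -ob.
So hadlowow → hadlowwob.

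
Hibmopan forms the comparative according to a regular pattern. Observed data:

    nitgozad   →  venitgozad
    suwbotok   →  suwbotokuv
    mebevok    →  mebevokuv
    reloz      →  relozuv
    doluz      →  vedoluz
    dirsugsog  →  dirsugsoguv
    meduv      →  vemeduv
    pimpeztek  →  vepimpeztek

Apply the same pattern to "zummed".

reloz and doluz both end in -z yet inflect differently (relozuv, vedoluz), so the final letter is not what conditions the rule; the last vowel is.
"zummed" has last vowel 'e'. The one such stem in the data (pimpeztek → vepimpeztek) adds the prefix ve-, so the same rule applies.
The other pattern: stems whose last vowel is 'o' add -uv.
So zummed → vezummed.

vezummed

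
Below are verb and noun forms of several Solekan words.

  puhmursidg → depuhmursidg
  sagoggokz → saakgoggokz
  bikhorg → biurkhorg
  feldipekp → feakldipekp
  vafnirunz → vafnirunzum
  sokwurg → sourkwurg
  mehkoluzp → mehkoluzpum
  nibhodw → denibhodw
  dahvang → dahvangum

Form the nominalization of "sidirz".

siurdirz

sokwurg and puhmursidg both end in -g yet inflect differently (sourkwurg, depuhmursidg), so the final letter is not what conditions the rule; the second-to-last letter is.
"sidirz" has second-to-last letter 'r'. The stems whose second-to-last letter is 'r' (sokwurg → sourkwurg, bikhorg → biurkhorg) insert -ur- after the first vowel.
The other patterns: stems whose second-to-last letter is 'k' insert -ak- after the first vowel; stems whose second-to-last letter is 'd' add the prefix de-; stems whose second-to-last letter is 'n' or 'z' add -um.
So sidirz → siurdirz.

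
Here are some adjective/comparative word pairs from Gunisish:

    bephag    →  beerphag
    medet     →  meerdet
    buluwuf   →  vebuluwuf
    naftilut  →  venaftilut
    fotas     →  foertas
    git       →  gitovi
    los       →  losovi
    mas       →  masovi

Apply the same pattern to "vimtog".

"vimtog" has 2 vowels. The stems with 2 vowels (fotas → foertas, medet → meerdet, bephag → beerphag) insert -er- after the first vowel.
So vimtog → viermtog.

viermtog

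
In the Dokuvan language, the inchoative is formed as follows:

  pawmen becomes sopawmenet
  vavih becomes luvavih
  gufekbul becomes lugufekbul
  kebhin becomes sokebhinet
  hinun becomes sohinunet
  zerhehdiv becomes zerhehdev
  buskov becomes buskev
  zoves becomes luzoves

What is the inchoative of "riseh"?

luriseh

kebhin and zerhehdiv both have last vowel 'i' yet inflect differently (sokebhinet, zerhehdev), so the last vowel is not what conditions the rule; the final letter is.
"riseh" ends in -h. The one such stem in the data (vavih → luvavih) adds the prefix lu-, so the same rule applies.
So riseh → luriseh.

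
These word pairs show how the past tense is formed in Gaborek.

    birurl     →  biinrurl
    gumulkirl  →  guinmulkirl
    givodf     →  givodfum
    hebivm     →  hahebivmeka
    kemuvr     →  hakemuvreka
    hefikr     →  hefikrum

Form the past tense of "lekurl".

leinkurl

kemuvr and hefikr both end in -r yet inflect differently (hakemuvreka, hefikrum), so the final letter is not what conditions the rule; the second-to-last letter is.
"lekurl" has second-to-last letter 'r'. The stems whose second-to-last letter is 'r' (birurl → biinrurl, gumulkirl → guinmulkirl) insert -in- after the first vowel.
So lekurl → leinkurl.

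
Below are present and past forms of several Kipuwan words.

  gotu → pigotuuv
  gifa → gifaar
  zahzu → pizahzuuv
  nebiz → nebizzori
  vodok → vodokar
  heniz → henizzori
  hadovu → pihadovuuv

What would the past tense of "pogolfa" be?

pogolfaar

hadovu and heniz both begin with h- yet inflect differently (pihadovuuv, henizzori), so the first letter is not what conditions the rule; the final letter is.
"pogolfa" ends in -a. The one such stem in the data (gifa → gifaar) adds -ar, so the same rule applies.
So pogolfa → pogolfaar.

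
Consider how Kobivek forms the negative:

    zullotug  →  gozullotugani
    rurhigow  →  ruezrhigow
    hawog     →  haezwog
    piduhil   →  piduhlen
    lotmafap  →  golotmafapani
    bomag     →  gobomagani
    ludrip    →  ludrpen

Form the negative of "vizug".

govizugani

ludrip and lotmafap both end in -p yet inflect differently (ludrpen, golotmafapani), so the final letter is not what conditions the rule; the last vowel is.
"vizug" has last vowel 'u'. The one such stem in the data (zullotug → gozullotugani) adds go- … -ani around the stem, so the same rule applies.
The other patterns: stems whose last vowel is 'i' delete the last vowel and add -en; stems whose last vowel is 'o' insert -ez- after the first vowel.
So vizug → govizugani.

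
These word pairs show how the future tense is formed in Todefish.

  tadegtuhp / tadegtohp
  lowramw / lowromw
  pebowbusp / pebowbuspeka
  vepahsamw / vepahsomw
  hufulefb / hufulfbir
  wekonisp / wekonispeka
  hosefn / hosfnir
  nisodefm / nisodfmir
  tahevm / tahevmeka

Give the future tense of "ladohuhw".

ladohohw

tadegtuhp and pebowbusp both end in -p yet inflect differently (tadegtohp, pebowbuspeka), so the final letter is not what conditions the rule; the second-to-last letter is.
"ladohuhw" has second-to-last letter 'h'. The one such stem in the data (tadegtuhp → tadegtohp) changes the last vowel to 'o' (as do lowramw, vepahsamw), so the same rule applies.
The other patterns: stems whose second-to-last letter is 'f' delete the last vowel and add -ir; stems whose second-to-last letter is 's' or 'v' add -eka.
So ladohuhw → ladohohw.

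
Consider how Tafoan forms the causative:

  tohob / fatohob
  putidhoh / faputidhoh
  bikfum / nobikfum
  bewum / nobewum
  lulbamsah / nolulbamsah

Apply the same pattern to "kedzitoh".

putidhoh and lulbamsah both end in -h yet inflect differently (faputidhoh, nolulbamsah), so the final letter is not what conditions the rule; the last vowel is.
"kedzitoh" has last vowel 'o'. The stems whose last vowel is 'o' (tohob → fatohob, putidhoh → faputidhoh) add the prefix fa-.
So kedzitoh → fakedzitoh.

fakedzitoh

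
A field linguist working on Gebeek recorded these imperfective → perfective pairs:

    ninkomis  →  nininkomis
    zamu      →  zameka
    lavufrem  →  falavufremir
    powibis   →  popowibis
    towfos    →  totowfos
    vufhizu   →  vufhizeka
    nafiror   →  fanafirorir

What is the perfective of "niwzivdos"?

niniwzivdos

towfos and nafiror both have last vowel 'o' yet inflect differently (totowfos, fanafirorir), so the last vowel is not what conditions the rule; the final letter is.
"niwzivdos" ends in -s. The stems ending in -s (ninkomis → nininkomis, towfos → totowfos, powibis → popowibis) repeat the first consonant+vowel as a prefix.
The other patterns: stems ending in -u drop the final letter and add -eka; stems ending in -m or -r add fa- … -ir around the stem.
So niwzivdos → niniwzivdos.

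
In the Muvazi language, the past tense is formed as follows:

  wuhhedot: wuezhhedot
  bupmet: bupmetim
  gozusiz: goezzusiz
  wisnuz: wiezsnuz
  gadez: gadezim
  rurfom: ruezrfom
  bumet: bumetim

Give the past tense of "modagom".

"modagom" has last vowel 'o'. The stems whose last vowel is 'o' (wuhhedot → wuezhhedot, rurfom → ruezrfom) insert -ez- after the first vowel.
So modagom → moezdagom.

moezdagom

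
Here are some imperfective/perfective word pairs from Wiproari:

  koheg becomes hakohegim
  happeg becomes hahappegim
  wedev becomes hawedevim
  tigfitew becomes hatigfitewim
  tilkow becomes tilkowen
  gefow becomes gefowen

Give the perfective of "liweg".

haliwegim

tigfitew and gefow both end in -w yet inflect differently (hatigfitewim, gefowen), so the final letter is not what conditions the rule; the last vowel is.
"liweg" has last vowel 'e'. The stems whose last vowel is 'e' (happeg → hahappegim, wedev → hawedevim, tigfitew → hatigfitewim) add ha- … -im around the stem.
So liweg → haliwegim.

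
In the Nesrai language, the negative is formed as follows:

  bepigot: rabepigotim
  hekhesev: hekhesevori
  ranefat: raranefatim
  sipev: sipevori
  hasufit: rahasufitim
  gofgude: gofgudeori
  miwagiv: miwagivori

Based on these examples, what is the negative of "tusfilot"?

hasufit and miwagiv both have last vowel 'i' yet inflect differently (rahasufitim, miwagivori), so the last vowel is not what conditions the rule; the final letter is.
"tusfilot" ends in -t. The stems ending in -t (bepigot → rabepigotim, ranefat → raranefatim, hasufit → rahasufitim) add ra- … -im around the stem.
So tusfilot → ratusfilotim.

ratusfilotim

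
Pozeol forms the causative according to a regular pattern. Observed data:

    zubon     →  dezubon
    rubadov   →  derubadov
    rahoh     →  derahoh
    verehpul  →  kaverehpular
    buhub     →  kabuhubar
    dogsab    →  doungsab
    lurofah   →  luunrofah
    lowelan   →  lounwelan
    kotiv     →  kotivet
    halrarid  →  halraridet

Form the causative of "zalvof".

buhub and dogsab both end in -b yet inflect differently (kabuhubar, doungsab), so the final letter is not what conditions the rule; the last vowel is.
"zalvof" has last vowel 'o'. The stems whose last vowel is 'o' (zubon → dezubon, rubadov → derubadov, rahoh → derahoh) add the prefix de-.
The other patterns: stems whose last vowel is 'u' add ka- … -ar around the stem; stems whose last vowel is 'a' insert -un- after the first vowel; stems whose last vowel is 'i' add -et.
So zalvof → dezalvof.

dezalvof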